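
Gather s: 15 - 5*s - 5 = 10 - 5*s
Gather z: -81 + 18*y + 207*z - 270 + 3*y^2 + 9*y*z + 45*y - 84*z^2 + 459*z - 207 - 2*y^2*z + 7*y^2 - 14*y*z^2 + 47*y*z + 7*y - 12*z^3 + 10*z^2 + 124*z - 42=10*y^2 + 70*y - 12*z^3 + z^2*(-14*y - 74) + z*(-2*y^2 + 56*y + 790) - 600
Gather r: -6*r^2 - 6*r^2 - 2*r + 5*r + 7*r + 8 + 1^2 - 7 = -12*r^2 + 10*r + 2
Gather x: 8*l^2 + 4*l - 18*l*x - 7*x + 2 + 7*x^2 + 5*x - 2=8*l^2 + 4*l + 7*x^2 + x*(-18*l - 2)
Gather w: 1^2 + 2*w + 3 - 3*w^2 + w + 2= -3*w^2 + 3*w + 6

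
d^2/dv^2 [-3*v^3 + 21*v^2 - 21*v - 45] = 42 - 18*v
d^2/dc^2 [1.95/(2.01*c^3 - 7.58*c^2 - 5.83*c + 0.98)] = ((29.562 - 23.517*c)*(2.01*c^3 - 7.58*c^2 - 5.83*c + 0.98) + 1.95*(-12.06*c^2 + 30.32*c + 11.66)*(-6.03*c^2 + 15.16*c + 5.83))/(2.01*c^3 - 7.58*c^2 - 5.83*c + 0.98)^3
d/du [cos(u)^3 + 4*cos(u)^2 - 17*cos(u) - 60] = (-3*cos(u)^2 - 8*cos(u) + 17)*sin(u)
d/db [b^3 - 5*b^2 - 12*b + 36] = 3*b^2 - 10*b - 12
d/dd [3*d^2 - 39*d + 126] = 6*d - 39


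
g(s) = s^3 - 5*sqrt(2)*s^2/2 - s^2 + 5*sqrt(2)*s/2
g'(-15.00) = 814.60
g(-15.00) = -4448.53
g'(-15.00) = 814.60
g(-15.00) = -4448.53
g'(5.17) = 36.82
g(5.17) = 35.24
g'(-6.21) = 175.56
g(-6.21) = -436.35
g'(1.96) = -2.72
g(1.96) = -2.96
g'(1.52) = -3.32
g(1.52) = -1.59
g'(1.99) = -2.64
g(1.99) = -3.04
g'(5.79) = 51.59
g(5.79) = 62.53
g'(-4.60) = 108.74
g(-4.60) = -209.57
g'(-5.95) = 163.72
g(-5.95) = -392.25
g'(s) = 3*s^2 - 5*sqrt(2)*s - 2*s + 5*sqrt(2)/2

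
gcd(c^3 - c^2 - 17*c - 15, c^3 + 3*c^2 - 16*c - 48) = c + 3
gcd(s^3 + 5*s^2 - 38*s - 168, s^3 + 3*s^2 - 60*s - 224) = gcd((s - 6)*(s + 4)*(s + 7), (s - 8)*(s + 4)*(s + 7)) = s^2 + 11*s + 28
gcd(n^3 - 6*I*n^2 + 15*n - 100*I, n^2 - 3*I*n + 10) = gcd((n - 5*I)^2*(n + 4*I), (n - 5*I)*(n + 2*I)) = n - 5*I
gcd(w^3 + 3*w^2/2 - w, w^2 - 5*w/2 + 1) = w - 1/2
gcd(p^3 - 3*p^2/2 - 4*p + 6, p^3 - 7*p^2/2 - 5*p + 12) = p^2 + p/2 - 3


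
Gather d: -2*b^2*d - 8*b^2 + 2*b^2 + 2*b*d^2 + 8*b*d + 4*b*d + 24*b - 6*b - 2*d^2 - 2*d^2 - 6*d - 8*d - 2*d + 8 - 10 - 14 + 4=-6*b^2 + 18*b + d^2*(2*b - 4) + d*(-2*b^2 + 12*b - 16) - 12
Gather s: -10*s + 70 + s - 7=63 - 9*s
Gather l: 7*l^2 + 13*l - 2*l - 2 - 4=7*l^2 + 11*l - 6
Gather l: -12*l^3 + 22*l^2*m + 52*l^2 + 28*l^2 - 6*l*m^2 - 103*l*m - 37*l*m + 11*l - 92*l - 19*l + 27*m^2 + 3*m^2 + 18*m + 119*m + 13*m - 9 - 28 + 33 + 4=-12*l^3 + l^2*(22*m + 80) + l*(-6*m^2 - 140*m - 100) + 30*m^2 + 150*m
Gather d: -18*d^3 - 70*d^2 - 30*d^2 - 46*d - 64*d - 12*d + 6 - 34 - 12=-18*d^3 - 100*d^2 - 122*d - 40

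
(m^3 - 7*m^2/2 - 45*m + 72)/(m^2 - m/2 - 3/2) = (m^2 - 2*m - 48)/(m + 1)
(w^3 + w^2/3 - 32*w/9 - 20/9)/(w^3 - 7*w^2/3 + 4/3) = (w + 5/3)/(w - 1)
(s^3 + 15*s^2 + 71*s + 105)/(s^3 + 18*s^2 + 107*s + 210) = (s + 3)/(s + 6)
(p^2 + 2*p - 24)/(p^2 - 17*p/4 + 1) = 4*(p + 6)/(4*p - 1)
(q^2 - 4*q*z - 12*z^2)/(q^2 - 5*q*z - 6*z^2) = (q + 2*z)/(q + z)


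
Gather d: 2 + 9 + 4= 15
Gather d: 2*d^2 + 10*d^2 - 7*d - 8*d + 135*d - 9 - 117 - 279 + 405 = 12*d^2 + 120*d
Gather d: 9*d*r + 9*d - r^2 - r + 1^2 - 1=d*(9*r + 9) - r^2 - r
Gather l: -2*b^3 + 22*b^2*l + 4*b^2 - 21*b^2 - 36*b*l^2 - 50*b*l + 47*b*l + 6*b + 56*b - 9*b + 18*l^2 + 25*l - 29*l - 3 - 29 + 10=-2*b^3 - 17*b^2 + 53*b + l^2*(18 - 36*b) + l*(22*b^2 - 3*b - 4) - 22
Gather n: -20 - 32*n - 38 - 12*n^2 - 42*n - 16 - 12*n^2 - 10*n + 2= -24*n^2 - 84*n - 72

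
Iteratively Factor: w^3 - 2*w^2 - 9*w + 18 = (w - 2)*(w^2 - 9) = (w - 3)*(w - 2)*(w + 3)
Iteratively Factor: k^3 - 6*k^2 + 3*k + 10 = (k - 5)*(k^2 - k - 2) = (k - 5)*(k + 1)*(k - 2)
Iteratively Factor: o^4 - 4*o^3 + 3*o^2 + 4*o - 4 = (o - 2)*(o^3 - 2*o^2 - o + 2) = (o - 2)^2*(o^2 - 1) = (o - 2)^2*(o - 1)*(o + 1)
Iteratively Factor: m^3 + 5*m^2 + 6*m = (m + 3)*(m^2 + 2*m) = m*(m + 3)*(m + 2)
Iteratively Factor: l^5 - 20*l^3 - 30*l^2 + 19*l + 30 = (l - 5)*(l^4 + 5*l^3 + 5*l^2 - 5*l - 6) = (l - 5)*(l + 2)*(l^3 + 3*l^2 - l - 3) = (l - 5)*(l - 1)*(l + 2)*(l^2 + 4*l + 3) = (l - 5)*(l - 1)*(l + 1)*(l + 2)*(l + 3)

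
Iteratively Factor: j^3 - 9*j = (j - 3)*(j^2 + 3*j) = j*(j - 3)*(j + 3)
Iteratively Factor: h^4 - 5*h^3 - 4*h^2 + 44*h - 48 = (h - 4)*(h^3 - h^2 - 8*h + 12) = (h - 4)*(h - 2)*(h^2 + h - 6) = (h - 4)*(h - 2)^2*(h + 3)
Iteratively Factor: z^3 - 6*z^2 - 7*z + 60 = (z - 4)*(z^2 - 2*z - 15) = (z - 4)*(z + 3)*(z - 5)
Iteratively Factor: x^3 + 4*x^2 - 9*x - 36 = (x + 4)*(x^2 - 9) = (x - 3)*(x + 4)*(x + 3)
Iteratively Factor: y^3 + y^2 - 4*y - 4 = (y - 2)*(y^2 + 3*y + 2) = (y - 2)*(y + 2)*(y + 1)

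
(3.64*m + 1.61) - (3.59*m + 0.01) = 0.0500000000000003*m + 1.6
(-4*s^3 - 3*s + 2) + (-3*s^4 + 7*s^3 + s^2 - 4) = -3*s^4 + 3*s^3 + s^2 - 3*s - 2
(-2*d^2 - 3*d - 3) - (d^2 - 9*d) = -3*d^2 + 6*d - 3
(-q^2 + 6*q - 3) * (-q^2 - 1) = q^4 - 6*q^3 + 4*q^2 - 6*q + 3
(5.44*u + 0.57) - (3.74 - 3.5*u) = 8.94*u - 3.17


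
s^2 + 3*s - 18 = (s - 3)*(s + 6)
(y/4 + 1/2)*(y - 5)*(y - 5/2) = y^3/4 - 11*y^2/8 - 5*y/8 + 25/4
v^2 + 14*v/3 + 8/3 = (v + 2/3)*(v + 4)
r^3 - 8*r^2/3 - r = r*(r - 3)*(r + 1/3)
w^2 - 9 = (w - 3)*(w + 3)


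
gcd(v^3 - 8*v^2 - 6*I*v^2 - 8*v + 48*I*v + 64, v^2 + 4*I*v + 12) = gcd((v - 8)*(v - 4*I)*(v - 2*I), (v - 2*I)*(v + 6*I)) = v - 2*I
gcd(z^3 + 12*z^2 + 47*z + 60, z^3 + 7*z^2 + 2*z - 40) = z^2 + 9*z + 20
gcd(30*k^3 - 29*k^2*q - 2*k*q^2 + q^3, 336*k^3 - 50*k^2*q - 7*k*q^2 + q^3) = -6*k + q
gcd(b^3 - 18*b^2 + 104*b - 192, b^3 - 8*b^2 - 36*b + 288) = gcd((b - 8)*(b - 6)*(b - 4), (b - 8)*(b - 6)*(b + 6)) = b^2 - 14*b + 48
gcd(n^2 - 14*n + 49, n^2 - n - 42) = n - 7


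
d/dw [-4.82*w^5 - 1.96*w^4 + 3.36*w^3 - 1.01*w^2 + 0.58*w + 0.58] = -24.1*w^4 - 7.84*w^3 + 10.08*w^2 - 2.02*w + 0.58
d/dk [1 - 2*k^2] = -4*k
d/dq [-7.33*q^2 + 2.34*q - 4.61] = 2.34 - 14.66*q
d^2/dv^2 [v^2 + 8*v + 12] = 2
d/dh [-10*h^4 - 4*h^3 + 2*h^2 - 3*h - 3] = -40*h^3 - 12*h^2 + 4*h - 3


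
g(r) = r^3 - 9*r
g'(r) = 3*r^2 - 9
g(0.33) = -2.93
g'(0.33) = -8.67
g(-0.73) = 6.18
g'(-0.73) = -7.40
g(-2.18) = 9.26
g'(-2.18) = 5.26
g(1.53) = -10.19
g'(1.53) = -1.98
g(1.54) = -10.21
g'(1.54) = -1.89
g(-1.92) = 10.20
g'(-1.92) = 2.06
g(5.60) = 125.22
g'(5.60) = 85.08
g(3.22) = 4.41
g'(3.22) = 22.11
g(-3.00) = 0.00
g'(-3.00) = 18.00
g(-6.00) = -162.00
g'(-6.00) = 99.00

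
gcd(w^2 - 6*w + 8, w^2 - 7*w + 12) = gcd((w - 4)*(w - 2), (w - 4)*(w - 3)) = w - 4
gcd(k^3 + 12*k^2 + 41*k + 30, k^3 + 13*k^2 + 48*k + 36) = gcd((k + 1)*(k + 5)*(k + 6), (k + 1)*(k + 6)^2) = k^2 + 7*k + 6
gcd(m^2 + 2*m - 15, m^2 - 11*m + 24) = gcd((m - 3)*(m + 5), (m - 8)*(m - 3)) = m - 3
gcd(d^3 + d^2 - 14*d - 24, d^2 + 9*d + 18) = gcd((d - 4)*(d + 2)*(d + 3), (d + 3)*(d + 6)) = d + 3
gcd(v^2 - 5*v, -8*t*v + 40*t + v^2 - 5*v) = v - 5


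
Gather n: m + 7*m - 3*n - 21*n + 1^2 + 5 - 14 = 8*m - 24*n - 8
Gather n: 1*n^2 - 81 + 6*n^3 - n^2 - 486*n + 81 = 6*n^3 - 486*n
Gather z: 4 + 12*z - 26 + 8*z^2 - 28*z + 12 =8*z^2 - 16*z - 10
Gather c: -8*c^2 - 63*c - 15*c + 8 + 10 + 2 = -8*c^2 - 78*c + 20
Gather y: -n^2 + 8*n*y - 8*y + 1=-n^2 + y*(8*n - 8) + 1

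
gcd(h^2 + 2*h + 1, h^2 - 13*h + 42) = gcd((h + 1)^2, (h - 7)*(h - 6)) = 1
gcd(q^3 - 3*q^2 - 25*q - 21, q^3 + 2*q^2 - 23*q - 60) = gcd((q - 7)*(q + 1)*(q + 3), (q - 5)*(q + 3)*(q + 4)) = q + 3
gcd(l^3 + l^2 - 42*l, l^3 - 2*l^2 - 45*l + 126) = l^2 + l - 42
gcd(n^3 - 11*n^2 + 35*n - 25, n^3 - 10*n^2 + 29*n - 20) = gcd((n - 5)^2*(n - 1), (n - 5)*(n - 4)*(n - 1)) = n^2 - 6*n + 5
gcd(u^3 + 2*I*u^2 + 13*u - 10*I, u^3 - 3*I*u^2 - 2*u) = u^2 - 3*I*u - 2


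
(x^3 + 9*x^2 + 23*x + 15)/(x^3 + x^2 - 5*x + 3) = (x^2 + 6*x + 5)/(x^2 - 2*x + 1)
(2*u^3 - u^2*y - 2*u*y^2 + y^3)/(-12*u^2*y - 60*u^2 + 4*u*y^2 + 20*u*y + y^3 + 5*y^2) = (-u^2 + y^2)/(6*u*y + 30*u + y^2 + 5*y)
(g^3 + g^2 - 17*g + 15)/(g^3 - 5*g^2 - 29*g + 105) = (g - 1)/(g - 7)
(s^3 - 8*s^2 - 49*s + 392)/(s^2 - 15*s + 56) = s + 7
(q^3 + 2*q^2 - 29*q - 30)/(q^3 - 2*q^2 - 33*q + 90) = (q + 1)/(q - 3)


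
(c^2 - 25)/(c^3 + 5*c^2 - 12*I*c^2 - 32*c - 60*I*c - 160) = (c - 5)/(c^2 - 12*I*c - 32)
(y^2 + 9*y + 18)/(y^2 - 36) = (y + 3)/(y - 6)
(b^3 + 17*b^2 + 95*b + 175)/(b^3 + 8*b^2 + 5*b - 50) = (b + 7)/(b - 2)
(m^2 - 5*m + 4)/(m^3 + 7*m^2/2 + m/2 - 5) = 2*(m - 4)/(2*m^2 + 9*m + 10)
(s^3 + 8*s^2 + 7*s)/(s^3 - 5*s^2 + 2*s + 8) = s*(s + 7)/(s^2 - 6*s + 8)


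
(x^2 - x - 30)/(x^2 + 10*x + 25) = (x - 6)/(x + 5)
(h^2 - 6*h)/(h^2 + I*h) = (h - 6)/(h + I)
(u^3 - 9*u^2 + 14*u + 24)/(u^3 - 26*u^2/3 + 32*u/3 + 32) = 3*(u + 1)/(3*u + 4)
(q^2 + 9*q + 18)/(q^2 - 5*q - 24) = (q + 6)/(q - 8)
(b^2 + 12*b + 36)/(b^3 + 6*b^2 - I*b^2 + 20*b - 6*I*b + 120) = (b + 6)/(b^2 - I*b + 20)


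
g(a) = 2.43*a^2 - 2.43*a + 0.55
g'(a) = 4.86*a - 2.43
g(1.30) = 1.50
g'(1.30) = 3.89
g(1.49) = 2.32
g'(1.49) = 4.81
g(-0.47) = 2.23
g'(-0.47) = -4.71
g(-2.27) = 18.59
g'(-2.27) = -13.46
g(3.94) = 28.70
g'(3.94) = 16.72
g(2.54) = 10.06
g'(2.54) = 9.91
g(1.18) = 1.07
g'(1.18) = 3.30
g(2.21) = 7.05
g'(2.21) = 8.31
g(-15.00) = 583.75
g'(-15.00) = -75.33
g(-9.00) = 219.25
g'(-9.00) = -46.17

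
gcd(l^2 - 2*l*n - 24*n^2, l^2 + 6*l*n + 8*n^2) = l + 4*n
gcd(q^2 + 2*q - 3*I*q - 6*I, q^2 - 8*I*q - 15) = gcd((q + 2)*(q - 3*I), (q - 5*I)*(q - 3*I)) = q - 3*I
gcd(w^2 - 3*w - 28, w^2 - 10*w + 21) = w - 7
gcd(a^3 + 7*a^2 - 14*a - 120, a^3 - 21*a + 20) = a^2 + a - 20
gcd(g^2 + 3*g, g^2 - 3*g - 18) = g + 3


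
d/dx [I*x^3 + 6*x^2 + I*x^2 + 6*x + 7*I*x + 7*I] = 3*I*x^2 + 2*x*(6 + I) + 6 + 7*I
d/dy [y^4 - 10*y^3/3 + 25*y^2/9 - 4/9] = 2*y*(18*y^2 - 45*y + 25)/9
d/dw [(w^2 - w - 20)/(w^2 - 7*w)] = 2*(-3*w^2 + 20*w - 70)/(w^2*(w^2 - 14*w + 49))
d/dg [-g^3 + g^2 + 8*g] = -3*g^2 + 2*g + 8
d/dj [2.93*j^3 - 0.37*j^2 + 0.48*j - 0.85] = 8.79*j^2 - 0.74*j + 0.48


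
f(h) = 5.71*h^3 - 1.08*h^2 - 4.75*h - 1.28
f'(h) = 17.13*h^2 - 2.16*h - 4.75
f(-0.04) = -1.09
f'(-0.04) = -4.64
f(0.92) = -2.12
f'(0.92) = 7.76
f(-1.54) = -17.38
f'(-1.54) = 39.20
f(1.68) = 14.77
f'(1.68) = 39.97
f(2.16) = 40.96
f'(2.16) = 70.51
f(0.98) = -1.60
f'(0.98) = 9.58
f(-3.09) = -165.38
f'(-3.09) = 165.48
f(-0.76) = -0.80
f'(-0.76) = 6.79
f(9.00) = 4031.08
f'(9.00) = 1363.34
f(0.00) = -1.28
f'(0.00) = -4.75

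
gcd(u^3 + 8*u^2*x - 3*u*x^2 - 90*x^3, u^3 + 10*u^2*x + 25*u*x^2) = u + 5*x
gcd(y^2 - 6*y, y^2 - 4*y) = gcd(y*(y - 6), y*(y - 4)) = y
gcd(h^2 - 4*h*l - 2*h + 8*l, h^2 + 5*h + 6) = 1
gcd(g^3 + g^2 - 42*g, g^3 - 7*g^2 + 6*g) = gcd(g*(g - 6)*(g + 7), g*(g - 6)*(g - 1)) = g^2 - 6*g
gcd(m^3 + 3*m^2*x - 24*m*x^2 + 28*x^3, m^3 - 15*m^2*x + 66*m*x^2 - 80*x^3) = -m + 2*x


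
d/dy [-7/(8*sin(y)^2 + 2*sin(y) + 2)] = 7*(8*sin(y) + 1)*cos(y)/(2*(4*sin(y)^2 + sin(y) + 1)^2)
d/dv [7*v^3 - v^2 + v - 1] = 21*v^2 - 2*v + 1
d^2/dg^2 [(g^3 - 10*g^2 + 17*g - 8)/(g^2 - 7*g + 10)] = 4*(-7*g^3 + 33*g^2 - 21*g - 61)/(g^6 - 21*g^5 + 177*g^4 - 763*g^3 + 1770*g^2 - 2100*g + 1000)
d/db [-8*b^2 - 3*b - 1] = -16*b - 3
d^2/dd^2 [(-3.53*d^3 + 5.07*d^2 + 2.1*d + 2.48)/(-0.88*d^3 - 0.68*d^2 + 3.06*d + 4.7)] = (-12.07712*d^6 + 47.276064*d^5 + 62.7000000000001*d^4 - 262.998168*d^3 + 136.349592*d^2 + 397.015224*d - 225.883816)/(0.681472*d^9 + 1.579776*d^8 - 5.888256*d^7 - 21.591232*d^6 + 3.600192*d^5 + 88.518864*d^4 + 88.343544*d^3 - 86.96316*d^2 - 202.7862*d - 103.823)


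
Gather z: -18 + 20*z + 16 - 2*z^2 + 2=-2*z^2 + 20*z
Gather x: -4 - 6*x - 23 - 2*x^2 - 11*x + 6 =-2*x^2 - 17*x - 21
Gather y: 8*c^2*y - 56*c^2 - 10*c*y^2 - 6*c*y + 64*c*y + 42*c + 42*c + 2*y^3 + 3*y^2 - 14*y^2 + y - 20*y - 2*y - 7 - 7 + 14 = -56*c^2 + 84*c + 2*y^3 + y^2*(-10*c - 11) + y*(8*c^2 + 58*c - 21)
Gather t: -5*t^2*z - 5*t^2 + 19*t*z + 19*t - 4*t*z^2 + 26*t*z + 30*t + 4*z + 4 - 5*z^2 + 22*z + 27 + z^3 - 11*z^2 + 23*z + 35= t^2*(-5*z - 5) + t*(-4*z^2 + 45*z + 49) + z^3 - 16*z^2 + 49*z + 66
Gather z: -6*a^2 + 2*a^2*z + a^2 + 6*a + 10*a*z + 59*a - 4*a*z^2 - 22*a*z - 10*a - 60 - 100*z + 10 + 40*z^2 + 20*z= -5*a^2 + 55*a + z^2*(40 - 4*a) + z*(2*a^2 - 12*a - 80) - 50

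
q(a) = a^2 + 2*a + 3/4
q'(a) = 2*a + 2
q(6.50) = 56.00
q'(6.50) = 15.00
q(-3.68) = 6.93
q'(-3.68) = -5.36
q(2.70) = 13.44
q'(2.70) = 7.40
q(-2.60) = 2.31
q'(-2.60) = -3.20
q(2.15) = 9.67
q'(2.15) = 6.30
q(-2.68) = 2.57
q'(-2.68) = -3.36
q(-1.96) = 0.67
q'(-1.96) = -1.92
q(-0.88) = -0.24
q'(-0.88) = 0.24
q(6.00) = 48.75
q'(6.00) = 14.00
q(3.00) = 15.75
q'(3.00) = 8.00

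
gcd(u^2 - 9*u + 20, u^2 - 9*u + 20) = u^2 - 9*u + 20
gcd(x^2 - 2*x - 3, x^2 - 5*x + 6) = x - 3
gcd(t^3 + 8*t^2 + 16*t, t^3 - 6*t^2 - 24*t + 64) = t + 4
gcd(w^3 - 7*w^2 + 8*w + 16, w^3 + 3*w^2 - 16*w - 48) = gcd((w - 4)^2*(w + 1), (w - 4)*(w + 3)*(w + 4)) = w - 4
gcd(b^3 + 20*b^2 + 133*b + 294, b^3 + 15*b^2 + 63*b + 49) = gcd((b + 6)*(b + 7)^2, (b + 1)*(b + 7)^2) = b^2 + 14*b + 49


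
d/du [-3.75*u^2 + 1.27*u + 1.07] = 1.27 - 7.5*u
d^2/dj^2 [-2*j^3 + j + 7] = -12*j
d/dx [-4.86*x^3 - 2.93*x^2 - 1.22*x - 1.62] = -14.58*x^2 - 5.86*x - 1.22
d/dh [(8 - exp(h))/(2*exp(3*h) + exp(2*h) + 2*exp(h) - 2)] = (4*exp(3*h) - 47*exp(2*h) - 16*exp(h) - 14)*exp(h)/(4*exp(6*h) + 4*exp(5*h) + 9*exp(4*h) - 4*exp(3*h) - 8*exp(h) + 4)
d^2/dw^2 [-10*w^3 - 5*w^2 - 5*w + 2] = -60*w - 10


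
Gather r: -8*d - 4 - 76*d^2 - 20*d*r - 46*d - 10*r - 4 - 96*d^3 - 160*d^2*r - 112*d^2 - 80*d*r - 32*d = -96*d^3 - 188*d^2 - 86*d + r*(-160*d^2 - 100*d - 10) - 8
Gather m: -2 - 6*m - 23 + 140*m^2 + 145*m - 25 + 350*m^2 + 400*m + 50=490*m^2 + 539*m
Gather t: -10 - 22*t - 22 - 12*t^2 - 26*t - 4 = -12*t^2 - 48*t - 36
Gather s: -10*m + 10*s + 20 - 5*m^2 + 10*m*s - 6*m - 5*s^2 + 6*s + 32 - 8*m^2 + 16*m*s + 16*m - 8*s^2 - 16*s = -13*m^2 + 26*m*s - 13*s^2 + 52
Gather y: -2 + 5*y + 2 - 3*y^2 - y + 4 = -3*y^2 + 4*y + 4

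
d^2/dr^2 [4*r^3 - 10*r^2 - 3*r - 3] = 24*r - 20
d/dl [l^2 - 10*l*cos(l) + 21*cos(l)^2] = 10*l*sin(l) + 2*l - 21*sin(2*l) - 10*cos(l)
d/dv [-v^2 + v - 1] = 1 - 2*v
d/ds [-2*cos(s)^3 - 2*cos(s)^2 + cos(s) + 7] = (6*cos(s)^2 + 4*cos(s) - 1)*sin(s)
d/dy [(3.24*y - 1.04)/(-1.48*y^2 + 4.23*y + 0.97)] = (4.7952*y^2 - 3.0784*y + 7.542)/(2.1904*y^4 - 12.5208*y^3 + 15.0217*y^2 + 8.2062*y + 0.9409)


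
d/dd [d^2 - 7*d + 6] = 2*d - 7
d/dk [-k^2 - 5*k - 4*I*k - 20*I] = -2*k - 5 - 4*I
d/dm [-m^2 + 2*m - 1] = 2 - 2*m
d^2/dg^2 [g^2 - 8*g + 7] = 2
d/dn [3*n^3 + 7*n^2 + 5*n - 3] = 9*n^2 + 14*n + 5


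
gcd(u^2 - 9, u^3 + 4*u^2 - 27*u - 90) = u + 3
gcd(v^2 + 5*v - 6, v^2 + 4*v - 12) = v + 6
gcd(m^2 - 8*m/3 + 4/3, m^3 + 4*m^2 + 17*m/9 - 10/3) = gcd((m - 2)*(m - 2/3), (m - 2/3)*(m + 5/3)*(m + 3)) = m - 2/3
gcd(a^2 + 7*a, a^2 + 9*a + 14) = a + 7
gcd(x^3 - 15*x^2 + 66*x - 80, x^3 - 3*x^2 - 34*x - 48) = x - 8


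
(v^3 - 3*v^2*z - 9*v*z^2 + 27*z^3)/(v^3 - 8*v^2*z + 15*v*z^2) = (-v^2 + 9*z^2)/(v*(-v + 5*z))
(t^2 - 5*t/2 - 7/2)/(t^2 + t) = (t - 7/2)/t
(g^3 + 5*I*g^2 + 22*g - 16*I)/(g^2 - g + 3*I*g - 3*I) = (g^3 + 5*I*g^2 + 22*g - 16*I)/(g^2 - g + 3*I*g - 3*I)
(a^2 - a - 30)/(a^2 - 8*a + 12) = (a + 5)/(a - 2)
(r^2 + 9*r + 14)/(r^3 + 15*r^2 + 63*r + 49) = (r + 2)/(r^2 + 8*r + 7)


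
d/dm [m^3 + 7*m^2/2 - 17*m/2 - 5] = 3*m^2 + 7*m - 17/2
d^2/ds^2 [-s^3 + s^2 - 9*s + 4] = 2 - 6*s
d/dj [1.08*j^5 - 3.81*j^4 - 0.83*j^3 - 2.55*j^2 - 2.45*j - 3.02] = 5.4*j^4 - 15.24*j^3 - 2.49*j^2 - 5.1*j - 2.45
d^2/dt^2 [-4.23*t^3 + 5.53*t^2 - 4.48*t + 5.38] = 11.06 - 25.38*t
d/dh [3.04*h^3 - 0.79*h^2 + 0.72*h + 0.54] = 9.12*h^2 - 1.58*h + 0.72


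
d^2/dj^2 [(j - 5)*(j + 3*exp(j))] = 3*j*exp(j) - 9*exp(j) + 2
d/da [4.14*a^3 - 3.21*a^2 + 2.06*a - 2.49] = 12.42*a^2 - 6.42*a + 2.06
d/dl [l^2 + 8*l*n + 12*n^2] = 2*l + 8*n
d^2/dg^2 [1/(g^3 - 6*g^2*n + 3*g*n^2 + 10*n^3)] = 6*((-g + 2*n)*(g^3 - 6*g^2*n + 3*g*n^2 + 10*n^3) + 3*(g^2 - 4*g*n + n^2)^2)/(g^3 - 6*g^2*n + 3*g*n^2 + 10*n^3)^3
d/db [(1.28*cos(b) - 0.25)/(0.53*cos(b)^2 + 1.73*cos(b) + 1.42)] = (0.6784*cos(b)^2 - 0.265*cos(b) - 2.2501)*sin(b)/(0.2809*cos(b)^4 + 1.8338*cos(b)^3 + 4.4981*cos(b)^2 + 4.9132*cos(b) + 2.0164)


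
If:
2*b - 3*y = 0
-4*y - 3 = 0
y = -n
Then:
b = -9/8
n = 3/4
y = -3/4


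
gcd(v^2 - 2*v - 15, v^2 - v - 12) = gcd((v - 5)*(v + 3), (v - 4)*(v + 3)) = v + 3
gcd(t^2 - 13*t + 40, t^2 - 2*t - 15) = t - 5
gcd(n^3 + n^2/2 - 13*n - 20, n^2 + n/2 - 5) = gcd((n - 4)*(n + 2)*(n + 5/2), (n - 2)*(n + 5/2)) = n + 5/2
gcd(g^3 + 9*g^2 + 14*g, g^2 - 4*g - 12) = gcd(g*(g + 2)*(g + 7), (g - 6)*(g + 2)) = g + 2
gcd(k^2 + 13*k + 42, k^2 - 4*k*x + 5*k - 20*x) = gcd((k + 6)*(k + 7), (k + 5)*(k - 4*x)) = 1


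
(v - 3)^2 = v^2 - 6*v + 9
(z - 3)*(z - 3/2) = z^2 - 9*z/2 + 9/2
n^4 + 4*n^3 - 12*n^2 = n^2*(n - 2)*(n + 6)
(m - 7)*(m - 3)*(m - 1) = m^3 - 11*m^2 + 31*m - 21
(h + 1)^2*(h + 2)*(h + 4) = h^4 + 8*h^3 + 21*h^2 + 22*h + 8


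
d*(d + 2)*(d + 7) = d^3 + 9*d^2 + 14*d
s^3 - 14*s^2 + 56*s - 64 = (s - 8)*(s - 4)*(s - 2)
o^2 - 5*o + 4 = (o - 4)*(o - 1)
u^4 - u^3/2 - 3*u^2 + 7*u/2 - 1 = (u - 1)^2*(u - 1/2)*(u + 2)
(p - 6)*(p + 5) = p^2 - p - 30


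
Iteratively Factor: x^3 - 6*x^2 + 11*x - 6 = (x - 3)*(x^2 - 3*x + 2) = (x - 3)*(x - 1)*(x - 2)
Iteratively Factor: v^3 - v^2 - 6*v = (v - 3)*(v^2 + 2*v) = v*(v - 3)*(v + 2)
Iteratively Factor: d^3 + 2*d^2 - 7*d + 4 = (d - 1)*(d^2 + 3*d - 4) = (d - 1)^2*(d + 4)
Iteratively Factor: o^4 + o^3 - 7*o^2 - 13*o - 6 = (o + 2)*(o^3 - o^2 - 5*o - 3) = (o + 1)*(o + 2)*(o^2 - 2*o - 3) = (o - 3)*(o + 1)*(o + 2)*(o + 1)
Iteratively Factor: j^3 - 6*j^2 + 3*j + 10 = (j - 5)*(j^2 - j - 2) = (j - 5)*(j - 2)*(j + 1)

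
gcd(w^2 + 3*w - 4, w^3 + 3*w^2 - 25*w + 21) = w - 1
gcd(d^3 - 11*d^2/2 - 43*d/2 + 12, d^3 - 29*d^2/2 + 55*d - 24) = d^2 - 17*d/2 + 4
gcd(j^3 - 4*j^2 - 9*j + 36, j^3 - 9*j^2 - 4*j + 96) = j^2 - j - 12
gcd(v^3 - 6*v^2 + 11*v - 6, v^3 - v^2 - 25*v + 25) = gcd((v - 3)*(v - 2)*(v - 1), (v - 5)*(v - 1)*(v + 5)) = v - 1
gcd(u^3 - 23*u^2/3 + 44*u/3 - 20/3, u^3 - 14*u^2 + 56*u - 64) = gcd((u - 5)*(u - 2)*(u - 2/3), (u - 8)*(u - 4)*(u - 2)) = u - 2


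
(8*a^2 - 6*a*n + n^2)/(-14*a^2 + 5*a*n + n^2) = (-4*a + n)/(7*a + n)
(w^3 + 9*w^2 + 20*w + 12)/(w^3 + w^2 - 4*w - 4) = (w + 6)/(w - 2)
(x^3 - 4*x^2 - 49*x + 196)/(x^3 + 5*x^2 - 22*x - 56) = (x - 7)/(x + 2)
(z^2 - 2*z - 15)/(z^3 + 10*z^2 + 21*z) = (z - 5)/(z*(z + 7))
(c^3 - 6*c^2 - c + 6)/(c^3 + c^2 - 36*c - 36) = (c - 1)/(c + 6)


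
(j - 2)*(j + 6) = j^2 + 4*j - 12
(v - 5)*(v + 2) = v^2 - 3*v - 10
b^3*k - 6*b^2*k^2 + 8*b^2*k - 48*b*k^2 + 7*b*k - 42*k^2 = (b + 7)*(b - 6*k)*(b*k + k)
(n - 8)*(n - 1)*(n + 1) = n^3 - 8*n^2 - n + 8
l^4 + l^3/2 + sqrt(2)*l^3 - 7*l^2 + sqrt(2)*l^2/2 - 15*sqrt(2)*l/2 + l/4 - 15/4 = (l - 5/2)*(l + 3)*(l + sqrt(2)/2)^2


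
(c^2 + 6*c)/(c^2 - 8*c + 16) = c*(c + 6)/(c^2 - 8*c + 16)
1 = 1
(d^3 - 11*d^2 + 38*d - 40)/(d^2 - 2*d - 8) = (d^2 - 7*d + 10)/(d + 2)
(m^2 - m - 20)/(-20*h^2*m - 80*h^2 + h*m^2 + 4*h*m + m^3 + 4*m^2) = (5 - m)/(20*h^2 - h*m - m^2)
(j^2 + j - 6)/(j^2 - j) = (j^2 + j - 6)/(j*(j - 1))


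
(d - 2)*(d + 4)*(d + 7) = d^3 + 9*d^2 + 6*d - 56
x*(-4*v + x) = -4*v*x + x^2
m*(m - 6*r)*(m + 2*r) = m^3 - 4*m^2*r - 12*m*r^2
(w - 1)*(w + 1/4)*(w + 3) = w^3 + 9*w^2/4 - 5*w/2 - 3/4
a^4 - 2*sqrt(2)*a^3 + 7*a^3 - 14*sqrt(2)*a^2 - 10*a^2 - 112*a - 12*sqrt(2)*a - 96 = (a + 1)*(a + 6)*(a - 4*sqrt(2))*(a + 2*sqrt(2))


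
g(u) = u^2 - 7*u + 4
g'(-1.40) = -9.80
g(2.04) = -6.12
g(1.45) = -4.05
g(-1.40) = 15.76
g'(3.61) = 0.22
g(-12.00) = 232.00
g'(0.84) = -5.32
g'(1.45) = -4.10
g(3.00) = -8.00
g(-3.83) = 45.48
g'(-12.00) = -31.00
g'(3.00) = -1.00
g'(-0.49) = -7.98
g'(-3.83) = -14.66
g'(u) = 2*u - 7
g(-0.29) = 6.11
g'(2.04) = -2.92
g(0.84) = -1.17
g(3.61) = -8.24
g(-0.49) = 7.67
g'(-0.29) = -7.58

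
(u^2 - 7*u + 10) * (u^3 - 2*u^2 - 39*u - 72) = u^5 - 9*u^4 - 15*u^3 + 181*u^2 + 114*u - 720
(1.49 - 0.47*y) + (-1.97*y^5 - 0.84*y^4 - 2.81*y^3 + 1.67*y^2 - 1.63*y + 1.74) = -1.97*y^5 - 0.84*y^4 - 2.81*y^3 + 1.67*y^2 - 2.1*y + 3.23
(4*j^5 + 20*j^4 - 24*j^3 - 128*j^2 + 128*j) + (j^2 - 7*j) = 4*j^5 + 20*j^4 - 24*j^3 - 127*j^2 + 121*j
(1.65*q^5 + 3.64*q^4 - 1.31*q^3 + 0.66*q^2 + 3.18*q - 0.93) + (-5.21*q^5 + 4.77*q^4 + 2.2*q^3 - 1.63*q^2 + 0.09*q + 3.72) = -3.56*q^5 + 8.41*q^4 + 0.89*q^3 - 0.97*q^2 + 3.27*q + 2.79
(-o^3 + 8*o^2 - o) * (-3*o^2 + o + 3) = 3*o^5 - 25*o^4 + 8*o^3 + 23*o^2 - 3*o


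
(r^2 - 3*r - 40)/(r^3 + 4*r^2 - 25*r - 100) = (r - 8)/(r^2 - r - 20)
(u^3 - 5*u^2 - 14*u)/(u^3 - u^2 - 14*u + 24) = u*(u^2 - 5*u - 14)/(u^3 - u^2 - 14*u + 24)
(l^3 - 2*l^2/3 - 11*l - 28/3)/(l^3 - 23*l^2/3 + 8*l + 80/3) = (3*l^2 + 10*l + 7)/(3*l^2 - 11*l - 20)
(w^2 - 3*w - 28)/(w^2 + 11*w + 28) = (w - 7)/(w + 7)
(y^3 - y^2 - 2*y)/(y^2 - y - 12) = y*(-y^2 + y + 2)/(-y^2 + y + 12)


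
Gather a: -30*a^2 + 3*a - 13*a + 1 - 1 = -30*a^2 - 10*a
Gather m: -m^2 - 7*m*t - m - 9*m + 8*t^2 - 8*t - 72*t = -m^2 + m*(-7*t - 10) + 8*t^2 - 80*t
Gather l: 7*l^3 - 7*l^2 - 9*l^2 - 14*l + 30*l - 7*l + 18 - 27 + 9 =7*l^3 - 16*l^2 + 9*l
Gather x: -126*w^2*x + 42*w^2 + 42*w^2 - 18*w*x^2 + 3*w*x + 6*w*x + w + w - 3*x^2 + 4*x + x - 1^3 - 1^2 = 84*w^2 + 2*w + x^2*(-18*w - 3) + x*(-126*w^2 + 9*w + 5) - 2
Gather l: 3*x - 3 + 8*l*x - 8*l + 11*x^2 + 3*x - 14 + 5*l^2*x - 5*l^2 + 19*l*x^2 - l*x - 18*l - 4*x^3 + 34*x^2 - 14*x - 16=l^2*(5*x - 5) + l*(19*x^2 + 7*x - 26) - 4*x^3 + 45*x^2 - 8*x - 33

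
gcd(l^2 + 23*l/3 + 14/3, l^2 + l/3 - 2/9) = l + 2/3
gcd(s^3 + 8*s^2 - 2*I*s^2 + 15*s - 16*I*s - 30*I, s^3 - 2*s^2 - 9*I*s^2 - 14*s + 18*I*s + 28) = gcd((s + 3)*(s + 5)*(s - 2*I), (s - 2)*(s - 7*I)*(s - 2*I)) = s - 2*I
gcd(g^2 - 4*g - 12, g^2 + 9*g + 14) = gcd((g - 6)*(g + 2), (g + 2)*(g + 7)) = g + 2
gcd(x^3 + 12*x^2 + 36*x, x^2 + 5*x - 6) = x + 6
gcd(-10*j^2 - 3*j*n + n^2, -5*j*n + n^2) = 5*j - n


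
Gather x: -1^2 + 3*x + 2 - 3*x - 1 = 0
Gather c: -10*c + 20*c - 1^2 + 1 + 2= 10*c + 2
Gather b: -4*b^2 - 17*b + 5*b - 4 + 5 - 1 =-4*b^2 - 12*b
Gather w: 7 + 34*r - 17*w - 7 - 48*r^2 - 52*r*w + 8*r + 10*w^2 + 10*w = -48*r^2 + 42*r + 10*w^2 + w*(-52*r - 7)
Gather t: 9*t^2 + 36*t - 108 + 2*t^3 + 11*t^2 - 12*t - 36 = 2*t^3 + 20*t^2 + 24*t - 144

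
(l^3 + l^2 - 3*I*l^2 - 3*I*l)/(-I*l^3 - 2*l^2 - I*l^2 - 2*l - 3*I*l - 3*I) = I*l/(l + I)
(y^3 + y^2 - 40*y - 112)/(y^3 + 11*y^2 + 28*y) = (y^2 - 3*y - 28)/(y*(y + 7))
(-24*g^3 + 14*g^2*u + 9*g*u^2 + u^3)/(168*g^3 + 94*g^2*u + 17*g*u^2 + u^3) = (-g + u)/(7*g + u)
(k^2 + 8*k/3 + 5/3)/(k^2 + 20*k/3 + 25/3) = (k + 1)/(k + 5)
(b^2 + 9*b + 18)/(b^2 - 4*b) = (b^2 + 9*b + 18)/(b*(b - 4))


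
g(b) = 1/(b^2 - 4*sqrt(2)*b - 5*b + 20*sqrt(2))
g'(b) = (-2*b + 5 + 4*sqrt(2))/(b^2 - 4*sqrt(2)*b - 5*b + 20*sqrt(2))^2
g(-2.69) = 0.02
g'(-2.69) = 0.00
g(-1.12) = 0.02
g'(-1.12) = 0.01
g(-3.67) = 0.01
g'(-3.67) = 0.00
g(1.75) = 0.08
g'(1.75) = 0.04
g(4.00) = 0.60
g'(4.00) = 0.97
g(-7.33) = 0.01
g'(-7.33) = 0.00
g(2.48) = 0.12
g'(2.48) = 0.09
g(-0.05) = 0.03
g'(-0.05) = 0.01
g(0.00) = 0.04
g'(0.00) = 0.01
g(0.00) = 0.04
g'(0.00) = 0.01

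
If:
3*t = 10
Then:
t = 10/3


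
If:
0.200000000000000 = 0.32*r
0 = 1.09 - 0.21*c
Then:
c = 5.19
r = 0.62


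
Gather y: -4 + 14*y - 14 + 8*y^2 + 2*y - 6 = 8*y^2 + 16*y - 24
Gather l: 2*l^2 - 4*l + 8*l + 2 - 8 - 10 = 2*l^2 + 4*l - 16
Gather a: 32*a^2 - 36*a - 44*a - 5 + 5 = 32*a^2 - 80*a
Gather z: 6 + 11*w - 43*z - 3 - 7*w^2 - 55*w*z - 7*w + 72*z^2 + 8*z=-7*w^2 + 4*w + 72*z^2 + z*(-55*w - 35) + 3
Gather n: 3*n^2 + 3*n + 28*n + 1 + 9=3*n^2 + 31*n + 10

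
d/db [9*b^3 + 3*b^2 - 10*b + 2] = 27*b^2 + 6*b - 10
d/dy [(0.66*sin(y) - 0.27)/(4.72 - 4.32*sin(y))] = 1.9488*cos(y)/(4.32*sin(y) - 4.72)^2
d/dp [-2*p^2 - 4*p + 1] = -4*p - 4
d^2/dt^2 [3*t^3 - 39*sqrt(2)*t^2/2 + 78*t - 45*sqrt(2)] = 18*t - 39*sqrt(2)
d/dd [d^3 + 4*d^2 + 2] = d*(3*d + 8)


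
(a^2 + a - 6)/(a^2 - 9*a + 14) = (a + 3)/(a - 7)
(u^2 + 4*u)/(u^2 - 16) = u/(u - 4)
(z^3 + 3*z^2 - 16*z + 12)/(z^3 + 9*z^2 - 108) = (z^2 - 3*z + 2)/(z^2 + 3*z - 18)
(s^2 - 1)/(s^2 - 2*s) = (s^2 - 1)/(s*(s - 2))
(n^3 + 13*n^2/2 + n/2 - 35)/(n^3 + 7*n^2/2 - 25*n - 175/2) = (n - 2)/(n - 5)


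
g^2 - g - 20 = (g - 5)*(g + 4)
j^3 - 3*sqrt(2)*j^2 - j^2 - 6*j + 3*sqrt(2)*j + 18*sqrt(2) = (j - 3)*(j + 2)*(j - 3*sqrt(2))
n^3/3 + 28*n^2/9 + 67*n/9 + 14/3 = (n/3 + 1/3)*(n + 7/3)*(n + 6)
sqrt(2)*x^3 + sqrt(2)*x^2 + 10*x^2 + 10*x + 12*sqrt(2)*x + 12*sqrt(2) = (x + 2*sqrt(2))*(x + 3*sqrt(2))*(sqrt(2)*x + sqrt(2))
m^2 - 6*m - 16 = (m - 8)*(m + 2)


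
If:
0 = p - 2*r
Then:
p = 2*r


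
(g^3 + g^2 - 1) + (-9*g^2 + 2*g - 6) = g^3 - 8*g^2 + 2*g - 7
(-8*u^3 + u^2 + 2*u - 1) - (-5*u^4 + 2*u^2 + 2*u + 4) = 5*u^4 - 8*u^3 - u^2 - 5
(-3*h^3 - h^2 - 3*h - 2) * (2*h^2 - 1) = -6*h^5 - 2*h^4 - 3*h^3 - 3*h^2 + 3*h + 2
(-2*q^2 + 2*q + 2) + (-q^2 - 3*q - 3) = -3*q^2 - q - 1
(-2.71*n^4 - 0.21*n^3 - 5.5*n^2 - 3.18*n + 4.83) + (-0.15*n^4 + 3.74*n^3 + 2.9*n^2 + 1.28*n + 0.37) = -2.86*n^4 + 3.53*n^3 - 2.6*n^2 - 1.9*n + 5.2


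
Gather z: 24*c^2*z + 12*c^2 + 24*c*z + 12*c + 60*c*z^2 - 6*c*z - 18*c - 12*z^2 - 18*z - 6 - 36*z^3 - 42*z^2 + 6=12*c^2 - 6*c - 36*z^3 + z^2*(60*c - 54) + z*(24*c^2 + 18*c - 18)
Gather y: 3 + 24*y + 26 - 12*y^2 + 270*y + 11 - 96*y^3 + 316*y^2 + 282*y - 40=-96*y^3 + 304*y^2 + 576*y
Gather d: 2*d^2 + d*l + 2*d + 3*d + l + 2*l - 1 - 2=2*d^2 + d*(l + 5) + 3*l - 3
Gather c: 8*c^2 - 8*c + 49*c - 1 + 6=8*c^2 + 41*c + 5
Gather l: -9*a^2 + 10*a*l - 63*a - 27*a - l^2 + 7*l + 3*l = -9*a^2 - 90*a - l^2 + l*(10*a + 10)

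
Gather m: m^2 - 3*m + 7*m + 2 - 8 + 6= m^2 + 4*m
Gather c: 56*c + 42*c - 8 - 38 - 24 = 98*c - 70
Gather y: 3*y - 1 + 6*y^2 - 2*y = 6*y^2 + y - 1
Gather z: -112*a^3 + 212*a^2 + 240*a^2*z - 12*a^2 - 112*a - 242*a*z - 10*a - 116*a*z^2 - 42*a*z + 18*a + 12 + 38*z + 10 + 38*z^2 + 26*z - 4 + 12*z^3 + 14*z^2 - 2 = -112*a^3 + 200*a^2 - 104*a + 12*z^3 + z^2*(52 - 116*a) + z*(240*a^2 - 284*a + 64) + 16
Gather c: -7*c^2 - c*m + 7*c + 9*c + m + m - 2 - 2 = -7*c^2 + c*(16 - m) + 2*m - 4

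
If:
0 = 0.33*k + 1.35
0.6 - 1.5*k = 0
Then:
No Solution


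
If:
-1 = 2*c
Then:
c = -1/2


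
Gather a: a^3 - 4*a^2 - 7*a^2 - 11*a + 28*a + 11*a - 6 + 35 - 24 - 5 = a^3 - 11*a^2 + 28*a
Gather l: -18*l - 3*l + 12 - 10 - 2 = -21*l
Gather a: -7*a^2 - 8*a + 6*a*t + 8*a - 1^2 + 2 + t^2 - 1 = -7*a^2 + 6*a*t + t^2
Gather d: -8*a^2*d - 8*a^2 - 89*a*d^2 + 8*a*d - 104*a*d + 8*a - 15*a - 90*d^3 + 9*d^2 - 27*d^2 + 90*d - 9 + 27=-8*a^2 - 7*a - 90*d^3 + d^2*(-89*a - 18) + d*(-8*a^2 - 96*a + 90) + 18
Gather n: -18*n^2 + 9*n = -18*n^2 + 9*n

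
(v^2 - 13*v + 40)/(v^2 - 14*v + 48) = (v - 5)/(v - 6)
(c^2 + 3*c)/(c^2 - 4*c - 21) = c/(c - 7)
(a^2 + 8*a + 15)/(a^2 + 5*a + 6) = (a + 5)/(a + 2)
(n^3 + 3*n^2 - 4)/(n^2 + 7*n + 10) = (n^2 + n - 2)/(n + 5)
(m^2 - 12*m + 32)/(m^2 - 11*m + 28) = (m - 8)/(m - 7)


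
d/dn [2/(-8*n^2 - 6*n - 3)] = 4*(8*n + 3)/(8*n^2 + 6*n + 3)^2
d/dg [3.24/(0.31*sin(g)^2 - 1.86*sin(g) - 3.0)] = (6.0264 - 2.0088*sin(g))*cos(g)/(-0.31*sin(g)^2 + 1.86*sin(g) + 3.0)^2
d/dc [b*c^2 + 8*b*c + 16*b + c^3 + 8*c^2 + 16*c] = 2*b*c + 8*b + 3*c^2 + 16*c + 16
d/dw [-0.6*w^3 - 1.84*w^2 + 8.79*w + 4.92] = -1.8*w^2 - 3.68*w + 8.79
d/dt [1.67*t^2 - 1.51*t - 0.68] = 3.34*t - 1.51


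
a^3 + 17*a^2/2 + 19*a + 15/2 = (a + 1/2)*(a + 3)*(a + 5)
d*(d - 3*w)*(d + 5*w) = d^3 + 2*d^2*w - 15*d*w^2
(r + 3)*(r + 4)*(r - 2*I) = r^3 + 7*r^2 - 2*I*r^2 + 12*r - 14*I*r - 24*I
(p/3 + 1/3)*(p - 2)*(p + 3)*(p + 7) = p^4/3 + 3*p^3 + 3*p^2 - 41*p/3 - 14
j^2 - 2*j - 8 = (j - 4)*(j + 2)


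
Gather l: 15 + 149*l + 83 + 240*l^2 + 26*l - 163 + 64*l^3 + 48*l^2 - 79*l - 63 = 64*l^3 + 288*l^2 + 96*l - 128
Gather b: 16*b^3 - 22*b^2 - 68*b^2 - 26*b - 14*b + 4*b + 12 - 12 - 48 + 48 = 16*b^3 - 90*b^2 - 36*b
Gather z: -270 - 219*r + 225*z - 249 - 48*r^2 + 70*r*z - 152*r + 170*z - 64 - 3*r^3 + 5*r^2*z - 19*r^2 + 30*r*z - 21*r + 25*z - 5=-3*r^3 - 67*r^2 - 392*r + z*(5*r^2 + 100*r + 420) - 588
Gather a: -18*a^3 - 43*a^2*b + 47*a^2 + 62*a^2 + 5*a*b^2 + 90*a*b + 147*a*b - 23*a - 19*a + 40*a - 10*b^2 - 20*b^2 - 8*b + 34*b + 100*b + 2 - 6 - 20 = -18*a^3 + a^2*(109 - 43*b) + a*(5*b^2 + 237*b - 2) - 30*b^2 + 126*b - 24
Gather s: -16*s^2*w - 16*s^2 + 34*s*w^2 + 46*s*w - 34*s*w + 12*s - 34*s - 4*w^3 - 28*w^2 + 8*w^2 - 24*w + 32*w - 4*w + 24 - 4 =s^2*(-16*w - 16) + s*(34*w^2 + 12*w - 22) - 4*w^3 - 20*w^2 + 4*w + 20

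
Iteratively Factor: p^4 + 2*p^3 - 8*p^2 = (p)*(p^3 + 2*p^2 - 8*p) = p^2*(p^2 + 2*p - 8) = p^2*(p - 2)*(p + 4)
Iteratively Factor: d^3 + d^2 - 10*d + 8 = (d - 1)*(d^2 + 2*d - 8) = (d - 2)*(d - 1)*(d + 4)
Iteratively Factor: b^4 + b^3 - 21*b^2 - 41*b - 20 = (b + 4)*(b^3 - 3*b^2 - 9*b - 5) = (b + 1)*(b + 4)*(b^2 - 4*b - 5) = (b + 1)^2*(b + 4)*(b - 5)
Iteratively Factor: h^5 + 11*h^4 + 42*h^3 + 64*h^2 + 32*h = (h + 4)*(h^4 + 7*h^3 + 14*h^2 + 8*h) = (h + 4)^2*(h^3 + 3*h^2 + 2*h) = h*(h + 4)^2*(h^2 + 3*h + 2) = h*(h + 1)*(h + 4)^2*(h + 2)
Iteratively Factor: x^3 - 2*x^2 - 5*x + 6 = (x - 1)*(x^2 - x - 6) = (x - 1)*(x + 2)*(x - 3)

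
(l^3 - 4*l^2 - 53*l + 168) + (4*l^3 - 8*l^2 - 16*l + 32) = 5*l^3 - 12*l^2 - 69*l + 200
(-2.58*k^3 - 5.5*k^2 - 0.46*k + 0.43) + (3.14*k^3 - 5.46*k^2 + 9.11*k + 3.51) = 0.56*k^3 - 10.96*k^2 + 8.65*k + 3.94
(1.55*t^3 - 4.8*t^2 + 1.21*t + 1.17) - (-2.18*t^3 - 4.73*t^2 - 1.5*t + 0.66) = 3.73*t^3 - 0.0699999999999994*t^2 + 2.71*t + 0.51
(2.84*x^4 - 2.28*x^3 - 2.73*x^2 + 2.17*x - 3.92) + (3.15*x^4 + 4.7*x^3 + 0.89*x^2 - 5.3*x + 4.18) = 5.99*x^4 + 2.42*x^3 - 1.84*x^2 - 3.13*x + 0.26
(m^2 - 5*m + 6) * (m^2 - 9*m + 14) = m^4 - 14*m^3 + 65*m^2 - 124*m + 84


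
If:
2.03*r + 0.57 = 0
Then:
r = -0.28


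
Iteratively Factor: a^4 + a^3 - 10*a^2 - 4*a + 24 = (a - 2)*(a^3 + 3*a^2 - 4*a - 12) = (a - 2)*(a + 2)*(a^2 + a - 6) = (a - 2)*(a + 2)*(a + 3)*(a - 2)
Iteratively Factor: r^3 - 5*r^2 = (r)*(r^2 - 5*r) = r*(r - 5)*(r)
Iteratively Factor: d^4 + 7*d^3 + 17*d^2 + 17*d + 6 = (d + 1)*(d^3 + 6*d^2 + 11*d + 6) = (d + 1)*(d + 2)*(d^2 + 4*d + 3) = (d + 1)*(d + 2)*(d + 3)*(d + 1)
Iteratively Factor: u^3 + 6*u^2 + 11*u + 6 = (u + 1)*(u^2 + 5*u + 6) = (u + 1)*(u + 3)*(u + 2)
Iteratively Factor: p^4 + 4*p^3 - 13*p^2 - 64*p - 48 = (p + 3)*(p^3 + p^2 - 16*p - 16) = (p + 3)*(p + 4)*(p^2 - 3*p - 4) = (p + 1)*(p + 3)*(p + 4)*(p - 4)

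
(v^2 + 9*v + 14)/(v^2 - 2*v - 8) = (v + 7)/(v - 4)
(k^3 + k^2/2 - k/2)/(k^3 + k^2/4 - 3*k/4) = 2*(2*k - 1)/(4*k - 3)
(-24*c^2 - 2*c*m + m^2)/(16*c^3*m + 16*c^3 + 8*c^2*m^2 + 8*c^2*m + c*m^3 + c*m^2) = (-6*c + m)/(c*(4*c*m + 4*c + m^2 + m))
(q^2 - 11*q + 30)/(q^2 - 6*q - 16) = (-q^2 + 11*q - 30)/(-q^2 + 6*q + 16)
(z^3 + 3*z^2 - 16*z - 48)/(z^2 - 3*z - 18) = (z^2 - 16)/(z - 6)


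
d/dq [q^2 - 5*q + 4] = 2*q - 5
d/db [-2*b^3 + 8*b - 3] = 8 - 6*b^2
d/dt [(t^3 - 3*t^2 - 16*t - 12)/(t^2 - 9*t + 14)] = (t^4 - 18*t^3 + 85*t^2 - 60*t - 332)/(t^4 - 18*t^3 + 109*t^2 - 252*t + 196)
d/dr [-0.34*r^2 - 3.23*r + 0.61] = -0.68*r - 3.23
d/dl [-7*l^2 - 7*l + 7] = -14*l - 7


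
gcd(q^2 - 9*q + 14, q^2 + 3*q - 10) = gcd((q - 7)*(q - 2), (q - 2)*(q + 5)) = q - 2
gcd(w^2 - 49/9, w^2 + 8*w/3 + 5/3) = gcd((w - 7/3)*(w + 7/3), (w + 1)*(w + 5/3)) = 1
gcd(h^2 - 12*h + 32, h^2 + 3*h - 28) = h - 4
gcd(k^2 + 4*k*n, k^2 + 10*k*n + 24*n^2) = k + 4*n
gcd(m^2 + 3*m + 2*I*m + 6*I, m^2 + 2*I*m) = m + 2*I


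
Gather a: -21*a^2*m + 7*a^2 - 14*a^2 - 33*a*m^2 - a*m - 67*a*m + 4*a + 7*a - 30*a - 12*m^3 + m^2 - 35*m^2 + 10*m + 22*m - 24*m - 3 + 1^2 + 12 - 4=a^2*(-21*m - 7) + a*(-33*m^2 - 68*m - 19) - 12*m^3 - 34*m^2 + 8*m + 6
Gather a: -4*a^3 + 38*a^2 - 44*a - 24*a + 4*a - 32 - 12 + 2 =-4*a^3 + 38*a^2 - 64*a - 42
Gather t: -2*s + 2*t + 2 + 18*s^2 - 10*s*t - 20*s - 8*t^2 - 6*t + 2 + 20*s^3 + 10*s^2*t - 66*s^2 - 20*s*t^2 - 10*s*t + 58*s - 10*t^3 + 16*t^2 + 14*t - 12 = 20*s^3 - 48*s^2 + 36*s - 10*t^3 + t^2*(8 - 20*s) + t*(10*s^2 - 20*s + 10) - 8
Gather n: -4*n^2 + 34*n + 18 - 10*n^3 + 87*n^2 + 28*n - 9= -10*n^3 + 83*n^2 + 62*n + 9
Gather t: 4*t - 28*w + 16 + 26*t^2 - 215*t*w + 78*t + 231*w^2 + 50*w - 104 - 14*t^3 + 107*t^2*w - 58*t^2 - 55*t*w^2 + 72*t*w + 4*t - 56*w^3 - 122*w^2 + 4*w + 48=-14*t^3 + t^2*(107*w - 32) + t*(-55*w^2 - 143*w + 86) - 56*w^3 + 109*w^2 + 26*w - 40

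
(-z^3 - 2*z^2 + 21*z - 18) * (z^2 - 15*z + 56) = -z^5 + 13*z^4 - 5*z^3 - 445*z^2 + 1446*z - 1008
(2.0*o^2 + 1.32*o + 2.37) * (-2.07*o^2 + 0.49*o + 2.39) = -4.14*o^4 - 1.7524*o^3 + 0.5209*o^2 + 4.3161*o + 5.6643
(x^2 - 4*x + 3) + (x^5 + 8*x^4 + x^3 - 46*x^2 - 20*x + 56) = x^5 + 8*x^4 + x^3 - 45*x^2 - 24*x + 59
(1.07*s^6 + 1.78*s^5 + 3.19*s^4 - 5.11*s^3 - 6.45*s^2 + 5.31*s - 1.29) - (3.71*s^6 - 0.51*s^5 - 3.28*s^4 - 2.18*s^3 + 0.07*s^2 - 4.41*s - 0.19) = -2.64*s^6 + 2.29*s^5 + 6.47*s^4 - 2.93*s^3 - 6.52*s^2 + 9.72*s - 1.1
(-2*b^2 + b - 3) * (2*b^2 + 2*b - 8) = -4*b^4 - 2*b^3 + 12*b^2 - 14*b + 24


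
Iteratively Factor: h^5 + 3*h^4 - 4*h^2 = (h - 1)*(h^4 + 4*h^3 + 4*h^2) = h*(h - 1)*(h^3 + 4*h^2 + 4*h) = h*(h - 1)*(h + 2)*(h^2 + 2*h) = h*(h - 1)*(h + 2)^2*(h)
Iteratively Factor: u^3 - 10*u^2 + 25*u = (u - 5)*(u^2 - 5*u) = (u - 5)^2*(u)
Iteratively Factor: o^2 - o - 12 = (o + 3)*(o - 4)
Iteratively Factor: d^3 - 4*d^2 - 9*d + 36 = (d - 4)*(d^2 - 9) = (d - 4)*(d - 3)*(d + 3)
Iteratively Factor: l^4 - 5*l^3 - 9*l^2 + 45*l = (l - 5)*(l^3 - 9*l) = l*(l - 5)*(l^2 - 9) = l*(l - 5)*(l - 3)*(l + 3)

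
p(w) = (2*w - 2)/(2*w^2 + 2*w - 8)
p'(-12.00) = -0.01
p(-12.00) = -0.10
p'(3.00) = -0.09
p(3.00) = 0.25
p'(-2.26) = -9.51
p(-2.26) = 2.83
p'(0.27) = -0.19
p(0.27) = 0.20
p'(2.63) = -0.15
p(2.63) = 0.29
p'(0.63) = -0.24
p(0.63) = 0.12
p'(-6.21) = -0.07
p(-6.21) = -0.25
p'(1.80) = -2.44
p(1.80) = 0.77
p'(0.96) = -0.45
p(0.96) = 0.02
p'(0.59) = -0.23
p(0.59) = 0.13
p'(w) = (-4*w - 2)*(2*w - 2)/(2*w^2 + 2*w - 8)^2 + 2/(2*w^2 + 2*w - 8)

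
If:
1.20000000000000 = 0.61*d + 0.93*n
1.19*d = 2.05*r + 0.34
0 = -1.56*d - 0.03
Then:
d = -0.02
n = 1.30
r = -0.18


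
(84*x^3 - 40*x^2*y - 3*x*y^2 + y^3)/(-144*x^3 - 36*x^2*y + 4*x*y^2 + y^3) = (-14*x^2 + 9*x*y - y^2)/(24*x^2 + 2*x*y - y^2)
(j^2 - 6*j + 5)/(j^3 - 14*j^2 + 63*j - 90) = (j - 1)/(j^2 - 9*j + 18)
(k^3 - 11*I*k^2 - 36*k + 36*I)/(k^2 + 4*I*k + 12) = (k^2 - 9*I*k - 18)/(k + 6*I)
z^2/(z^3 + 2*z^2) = 1/(z + 2)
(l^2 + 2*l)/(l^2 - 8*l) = (l + 2)/(l - 8)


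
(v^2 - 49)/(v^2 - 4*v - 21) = (v + 7)/(v + 3)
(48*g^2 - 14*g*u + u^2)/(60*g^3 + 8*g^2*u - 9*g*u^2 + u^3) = (-8*g + u)/(-10*g^2 - 3*g*u + u^2)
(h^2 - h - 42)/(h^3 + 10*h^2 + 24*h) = (h - 7)/(h*(h + 4))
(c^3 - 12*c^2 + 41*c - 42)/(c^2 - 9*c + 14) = c - 3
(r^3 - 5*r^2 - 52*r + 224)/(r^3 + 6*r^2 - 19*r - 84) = (r - 8)/(r + 3)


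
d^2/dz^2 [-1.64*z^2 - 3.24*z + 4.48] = -3.28000000000000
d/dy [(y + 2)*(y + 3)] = 2*y + 5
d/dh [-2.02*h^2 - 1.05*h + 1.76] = -4.04*h - 1.05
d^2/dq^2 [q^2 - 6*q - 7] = 2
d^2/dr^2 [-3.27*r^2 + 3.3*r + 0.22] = -6.54000000000000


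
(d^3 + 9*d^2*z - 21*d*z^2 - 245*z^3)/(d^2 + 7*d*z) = d + 2*z - 35*z^2/d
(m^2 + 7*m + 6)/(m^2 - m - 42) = (m + 1)/(m - 7)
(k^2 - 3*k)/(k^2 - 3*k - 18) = k*(3 - k)/(-k^2 + 3*k + 18)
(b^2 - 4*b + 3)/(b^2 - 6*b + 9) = (b - 1)/(b - 3)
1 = 1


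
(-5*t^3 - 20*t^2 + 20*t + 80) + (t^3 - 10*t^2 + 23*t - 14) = -4*t^3 - 30*t^2 + 43*t + 66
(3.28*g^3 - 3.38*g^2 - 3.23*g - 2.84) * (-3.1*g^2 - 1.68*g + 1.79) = -10.168*g^5 + 4.9676*g^4 + 21.5626*g^3 + 8.1802*g^2 - 1.0105*g - 5.0836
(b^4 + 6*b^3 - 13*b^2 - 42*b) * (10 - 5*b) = -5*b^5 - 20*b^4 + 125*b^3 + 80*b^2 - 420*b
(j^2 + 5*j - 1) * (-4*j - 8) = -4*j^3 - 28*j^2 - 36*j + 8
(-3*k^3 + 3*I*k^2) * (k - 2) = -3*k^4 + 6*k^3 + 3*I*k^3 - 6*I*k^2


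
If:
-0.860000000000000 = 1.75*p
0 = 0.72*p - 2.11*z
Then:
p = -0.49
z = -0.17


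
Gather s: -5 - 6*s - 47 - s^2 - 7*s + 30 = -s^2 - 13*s - 22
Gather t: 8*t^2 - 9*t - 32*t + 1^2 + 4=8*t^2 - 41*t + 5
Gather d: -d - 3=-d - 3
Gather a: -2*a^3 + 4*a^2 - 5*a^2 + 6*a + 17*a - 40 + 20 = -2*a^3 - a^2 + 23*a - 20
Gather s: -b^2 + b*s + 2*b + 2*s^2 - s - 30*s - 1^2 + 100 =-b^2 + 2*b + 2*s^2 + s*(b - 31) + 99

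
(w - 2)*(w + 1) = w^2 - w - 2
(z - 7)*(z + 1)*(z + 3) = z^3 - 3*z^2 - 25*z - 21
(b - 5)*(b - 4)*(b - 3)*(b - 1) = b^4 - 13*b^3 + 59*b^2 - 107*b + 60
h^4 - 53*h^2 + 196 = (h - 7)*(h - 2)*(h + 2)*(h + 7)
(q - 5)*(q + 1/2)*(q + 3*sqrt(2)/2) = q^3 - 9*q^2/2 + 3*sqrt(2)*q^2/2 - 27*sqrt(2)*q/4 - 5*q/2 - 15*sqrt(2)/4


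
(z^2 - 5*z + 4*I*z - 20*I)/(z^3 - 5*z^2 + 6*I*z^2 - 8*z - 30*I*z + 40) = 1/(z + 2*I)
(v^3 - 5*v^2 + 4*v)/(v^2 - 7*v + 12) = v*(v - 1)/(v - 3)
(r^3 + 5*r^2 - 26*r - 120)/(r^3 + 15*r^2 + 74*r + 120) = (r - 5)/(r + 5)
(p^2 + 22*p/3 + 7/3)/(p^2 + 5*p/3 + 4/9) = 3*(p + 7)/(3*p + 4)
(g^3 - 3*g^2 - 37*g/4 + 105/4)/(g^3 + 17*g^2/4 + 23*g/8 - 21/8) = 2*(4*g^2 - 24*g + 35)/(8*g^2 + 10*g - 7)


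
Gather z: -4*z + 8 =8 - 4*z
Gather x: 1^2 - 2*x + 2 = 3 - 2*x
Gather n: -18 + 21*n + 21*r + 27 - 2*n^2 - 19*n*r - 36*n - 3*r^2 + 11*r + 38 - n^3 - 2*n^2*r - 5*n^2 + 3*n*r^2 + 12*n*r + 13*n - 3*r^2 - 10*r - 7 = -n^3 + n^2*(-2*r - 7) + n*(3*r^2 - 7*r - 2) - 6*r^2 + 22*r + 40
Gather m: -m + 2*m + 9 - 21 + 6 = m - 6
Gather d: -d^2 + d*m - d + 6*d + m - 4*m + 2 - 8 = -d^2 + d*(m + 5) - 3*m - 6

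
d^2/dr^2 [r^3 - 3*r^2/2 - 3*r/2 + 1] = 6*r - 3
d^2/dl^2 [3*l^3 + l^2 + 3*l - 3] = 18*l + 2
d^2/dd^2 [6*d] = 0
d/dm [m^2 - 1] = 2*m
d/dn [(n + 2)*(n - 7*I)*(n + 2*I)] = 3*n^2 + n*(4 - 10*I) + 14 - 10*I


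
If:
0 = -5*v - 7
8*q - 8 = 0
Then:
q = 1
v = -7/5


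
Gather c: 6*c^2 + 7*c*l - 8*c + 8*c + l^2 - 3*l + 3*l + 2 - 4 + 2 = 6*c^2 + 7*c*l + l^2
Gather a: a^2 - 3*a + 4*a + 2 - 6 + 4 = a^2 + a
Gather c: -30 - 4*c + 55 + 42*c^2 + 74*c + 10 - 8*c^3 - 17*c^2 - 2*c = -8*c^3 + 25*c^2 + 68*c + 35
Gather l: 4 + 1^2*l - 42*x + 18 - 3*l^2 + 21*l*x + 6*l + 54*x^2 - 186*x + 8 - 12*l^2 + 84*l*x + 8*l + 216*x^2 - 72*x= -15*l^2 + l*(105*x + 15) + 270*x^2 - 300*x + 30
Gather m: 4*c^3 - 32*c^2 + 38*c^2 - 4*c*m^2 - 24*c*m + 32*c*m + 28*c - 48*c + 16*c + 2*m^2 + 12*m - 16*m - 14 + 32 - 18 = 4*c^3 + 6*c^2 - 4*c + m^2*(2 - 4*c) + m*(8*c - 4)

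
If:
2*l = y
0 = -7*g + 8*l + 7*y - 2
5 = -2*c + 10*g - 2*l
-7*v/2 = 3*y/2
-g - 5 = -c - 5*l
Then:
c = 869/232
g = 157/116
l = 121/232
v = -363/812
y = 121/116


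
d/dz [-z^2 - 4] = -2*z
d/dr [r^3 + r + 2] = 3*r^2 + 1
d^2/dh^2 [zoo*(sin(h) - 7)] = zoo*sin(h)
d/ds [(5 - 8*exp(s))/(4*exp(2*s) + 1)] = 8*((8*exp(s) - 5)*exp(s) - 4*exp(2*s) - 1)*exp(s)/(4*exp(2*s) + 1)^2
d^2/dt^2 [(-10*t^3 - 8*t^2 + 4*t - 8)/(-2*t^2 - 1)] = 4*(-18*t^3 + 24*t^2 + 27*t - 4)/(8*t^6 + 12*t^4 + 6*t^2 + 1)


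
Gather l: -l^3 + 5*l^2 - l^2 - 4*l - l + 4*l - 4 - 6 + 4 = -l^3 + 4*l^2 - l - 6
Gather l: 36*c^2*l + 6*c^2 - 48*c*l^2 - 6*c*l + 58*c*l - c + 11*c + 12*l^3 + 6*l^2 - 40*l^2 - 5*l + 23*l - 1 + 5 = 6*c^2 + 10*c + 12*l^3 + l^2*(-48*c - 34) + l*(36*c^2 + 52*c + 18) + 4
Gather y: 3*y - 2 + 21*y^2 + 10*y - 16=21*y^2 + 13*y - 18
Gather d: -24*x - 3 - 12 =-24*x - 15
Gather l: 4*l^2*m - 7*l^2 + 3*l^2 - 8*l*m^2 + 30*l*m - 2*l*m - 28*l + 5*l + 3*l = l^2*(4*m - 4) + l*(-8*m^2 + 28*m - 20)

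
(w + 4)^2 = w^2 + 8*w + 16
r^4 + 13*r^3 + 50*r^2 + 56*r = r*(r + 2)*(r + 4)*(r + 7)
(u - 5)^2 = u^2 - 10*u + 25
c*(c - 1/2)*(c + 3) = c^3 + 5*c^2/2 - 3*c/2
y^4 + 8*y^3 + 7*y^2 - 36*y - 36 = (y - 2)*(y + 1)*(y + 3)*(y + 6)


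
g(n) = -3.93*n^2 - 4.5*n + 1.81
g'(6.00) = -51.66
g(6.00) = -166.67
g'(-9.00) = 66.24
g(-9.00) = -276.02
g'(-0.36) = -1.67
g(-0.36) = 2.92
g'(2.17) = -21.56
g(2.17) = -26.46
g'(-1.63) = 8.31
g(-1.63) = -1.30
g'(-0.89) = 2.50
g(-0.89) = 2.70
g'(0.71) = -10.08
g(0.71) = -3.37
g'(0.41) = -7.72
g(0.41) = -0.70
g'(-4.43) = 30.32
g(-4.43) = -55.38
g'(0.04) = -4.81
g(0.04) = 1.62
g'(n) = -7.86*n - 4.5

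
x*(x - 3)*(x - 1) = x^3 - 4*x^2 + 3*x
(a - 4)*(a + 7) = a^2 + 3*a - 28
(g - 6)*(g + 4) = g^2 - 2*g - 24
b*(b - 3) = b^2 - 3*b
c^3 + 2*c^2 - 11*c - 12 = (c - 3)*(c + 1)*(c + 4)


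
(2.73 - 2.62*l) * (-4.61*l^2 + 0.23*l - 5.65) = 12.0782*l^3 - 13.1879*l^2 + 15.4309*l - 15.4245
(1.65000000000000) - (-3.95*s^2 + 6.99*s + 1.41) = 3.95*s^2 - 6.99*s + 0.24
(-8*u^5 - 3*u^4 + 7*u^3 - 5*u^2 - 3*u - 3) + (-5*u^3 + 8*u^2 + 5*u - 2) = -8*u^5 - 3*u^4 + 2*u^3 + 3*u^2 + 2*u - 5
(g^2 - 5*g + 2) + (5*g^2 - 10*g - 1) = 6*g^2 - 15*g + 1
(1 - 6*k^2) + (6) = 7 - 6*k^2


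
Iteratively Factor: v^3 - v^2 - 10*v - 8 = (v - 4)*(v^2 + 3*v + 2) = (v - 4)*(v + 1)*(v + 2)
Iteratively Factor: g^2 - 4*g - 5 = (g - 5)*(g + 1)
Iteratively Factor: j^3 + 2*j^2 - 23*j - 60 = (j + 3)*(j^2 - j - 20) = (j + 3)*(j + 4)*(j - 5)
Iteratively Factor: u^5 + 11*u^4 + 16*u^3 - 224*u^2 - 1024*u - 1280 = (u - 5)*(u^4 + 16*u^3 + 96*u^2 + 256*u + 256) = (u - 5)*(u + 4)*(u^3 + 12*u^2 + 48*u + 64) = (u - 5)*(u + 4)^2*(u^2 + 8*u + 16) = (u - 5)*(u + 4)^3*(u + 4)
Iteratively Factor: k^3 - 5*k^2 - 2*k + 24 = (k - 4)*(k^2 - k - 6) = (k - 4)*(k - 3)*(k + 2)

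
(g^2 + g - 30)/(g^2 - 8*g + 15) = (g + 6)/(g - 3)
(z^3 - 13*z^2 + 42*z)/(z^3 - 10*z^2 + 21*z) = (z - 6)/(z - 3)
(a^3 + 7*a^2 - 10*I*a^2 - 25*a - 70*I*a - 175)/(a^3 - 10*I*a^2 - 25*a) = (a + 7)/a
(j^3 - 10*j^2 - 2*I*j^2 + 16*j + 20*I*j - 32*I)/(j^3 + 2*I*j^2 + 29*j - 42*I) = (j^2 - 10*j + 16)/(j^2 + 4*I*j + 21)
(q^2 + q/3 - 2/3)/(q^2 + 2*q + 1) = (q - 2/3)/(q + 1)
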